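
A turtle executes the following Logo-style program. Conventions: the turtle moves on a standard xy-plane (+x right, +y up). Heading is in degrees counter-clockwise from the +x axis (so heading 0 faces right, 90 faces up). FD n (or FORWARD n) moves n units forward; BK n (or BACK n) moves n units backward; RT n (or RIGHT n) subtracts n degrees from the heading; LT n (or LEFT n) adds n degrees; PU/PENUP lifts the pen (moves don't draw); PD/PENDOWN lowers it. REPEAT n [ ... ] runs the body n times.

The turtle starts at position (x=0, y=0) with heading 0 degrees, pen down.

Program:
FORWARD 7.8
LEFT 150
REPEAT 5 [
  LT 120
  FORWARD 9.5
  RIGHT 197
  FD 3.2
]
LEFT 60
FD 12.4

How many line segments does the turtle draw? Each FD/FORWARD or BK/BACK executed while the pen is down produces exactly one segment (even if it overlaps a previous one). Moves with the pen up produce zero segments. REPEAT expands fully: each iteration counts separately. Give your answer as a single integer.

Executing turtle program step by step:
Start: pos=(0,0), heading=0, pen down
FD 7.8: (0,0) -> (7.8,0) [heading=0, draw]
LT 150: heading 0 -> 150
REPEAT 5 [
  -- iteration 1/5 --
  LT 120: heading 150 -> 270
  FD 9.5: (7.8,0) -> (7.8,-9.5) [heading=270, draw]
  RT 197: heading 270 -> 73
  FD 3.2: (7.8,-9.5) -> (8.736,-6.44) [heading=73, draw]
  -- iteration 2/5 --
  LT 120: heading 73 -> 193
  FD 9.5: (8.736,-6.44) -> (-0.521,-8.577) [heading=193, draw]
  RT 197: heading 193 -> 356
  FD 3.2: (-0.521,-8.577) -> (2.671,-8.8) [heading=356, draw]
  -- iteration 3/5 --
  LT 120: heading 356 -> 116
  FD 9.5: (2.671,-8.8) -> (-1.493,-0.262) [heading=116, draw]
  RT 197: heading 116 -> 279
  FD 3.2: (-1.493,-0.262) -> (-0.993,-3.422) [heading=279, draw]
  -- iteration 4/5 --
  LT 120: heading 279 -> 39
  FD 9.5: (-0.993,-3.422) -> (6.39,2.556) [heading=39, draw]
  RT 197: heading 39 -> 202
  FD 3.2: (6.39,2.556) -> (3.423,1.358) [heading=202, draw]
  -- iteration 5/5 --
  LT 120: heading 202 -> 322
  FD 9.5: (3.423,1.358) -> (10.909,-4.491) [heading=322, draw]
  RT 197: heading 322 -> 125
  FD 3.2: (10.909,-4.491) -> (9.074,-1.87) [heading=125, draw]
]
LT 60: heading 125 -> 185
FD 12.4: (9.074,-1.87) -> (-3.279,-2.951) [heading=185, draw]
Final: pos=(-3.279,-2.951), heading=185, 12 segment(s) drawn
Segments drawn: 12

Answer: 12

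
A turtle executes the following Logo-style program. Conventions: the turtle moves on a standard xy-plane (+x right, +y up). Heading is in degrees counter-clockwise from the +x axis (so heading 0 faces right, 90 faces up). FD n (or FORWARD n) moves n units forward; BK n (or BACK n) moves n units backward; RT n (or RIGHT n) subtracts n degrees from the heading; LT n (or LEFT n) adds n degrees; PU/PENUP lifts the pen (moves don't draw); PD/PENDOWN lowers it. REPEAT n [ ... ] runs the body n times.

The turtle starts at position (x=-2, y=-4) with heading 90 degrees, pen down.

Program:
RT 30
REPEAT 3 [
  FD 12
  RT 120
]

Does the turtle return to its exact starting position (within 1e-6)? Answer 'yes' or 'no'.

Executing turtle program step by step:
Start: pos=(-2,-4), heading=90, pen down
RT 30: heading 90 -> 60
REPEAT 3 [
  -- iteration 1/3 --
  FD 12: (-2,-4) -> (4,6.392) [heading=60, draw]
  RT 120: heading 60 -> 300
  -- iteration 2/3 --
  FD 12: (4,6.392) -> (10,-4) [heading=300, draw]
  RT 120: heading 300 -> 180
  -- iteration 3/3 --
  FD 12: (10,-4) -> (-2,-4) [heading=180, draw]
  RT 120: heading 180 -> 60
]
Final: pos=(-2,-4), heading=60, 3 segment(s) drawn

Start position: (-2, -4)
Final position: (-2, -4)
Distance = 0; < 1e-6 -> CLOSED

Answer: yes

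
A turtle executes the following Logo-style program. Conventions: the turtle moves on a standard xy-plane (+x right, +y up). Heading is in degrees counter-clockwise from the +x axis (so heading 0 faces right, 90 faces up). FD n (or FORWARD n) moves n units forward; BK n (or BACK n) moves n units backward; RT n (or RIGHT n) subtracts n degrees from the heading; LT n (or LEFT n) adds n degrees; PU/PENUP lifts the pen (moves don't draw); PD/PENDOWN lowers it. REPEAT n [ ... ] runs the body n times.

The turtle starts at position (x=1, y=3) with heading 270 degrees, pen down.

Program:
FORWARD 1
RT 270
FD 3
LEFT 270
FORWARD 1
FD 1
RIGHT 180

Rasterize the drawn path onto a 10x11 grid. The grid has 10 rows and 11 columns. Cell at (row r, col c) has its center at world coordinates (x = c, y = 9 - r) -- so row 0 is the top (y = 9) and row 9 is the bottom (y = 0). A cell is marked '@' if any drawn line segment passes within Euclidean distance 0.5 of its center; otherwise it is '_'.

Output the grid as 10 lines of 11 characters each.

Segment 0: (1,3) -> (1,2)
Segment 1: (1,2) -> (4,2)
Segment 2: (4,2) -> (4,1)
Segment 3: (4,1) -> (4,0)

Answer: ___________
___________
___________
___________
___________
___________
_@_________
_@@@@______
____@______
____@______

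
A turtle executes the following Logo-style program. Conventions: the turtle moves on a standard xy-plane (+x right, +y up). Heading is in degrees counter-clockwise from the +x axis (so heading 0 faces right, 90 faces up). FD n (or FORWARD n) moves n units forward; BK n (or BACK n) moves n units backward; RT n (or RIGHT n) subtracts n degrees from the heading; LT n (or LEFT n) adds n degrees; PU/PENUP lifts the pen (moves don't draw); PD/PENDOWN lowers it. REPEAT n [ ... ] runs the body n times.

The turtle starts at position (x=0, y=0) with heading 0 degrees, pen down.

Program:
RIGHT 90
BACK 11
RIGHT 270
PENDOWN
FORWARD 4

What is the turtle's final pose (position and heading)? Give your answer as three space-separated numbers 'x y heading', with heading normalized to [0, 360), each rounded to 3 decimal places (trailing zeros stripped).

Executing turtle program step by step:
Start: pos=(0,0), heading=0, pen down
RT 90: heading 0 -> 270
BK 11: (0,0) -> (0,11) [heading=270, draw]
RT 270: heading 270 -> 0
PD: pen down
FD 4: (0,11) -> (4,11) [heading=0, draw]
Final: pos=(4,11), heading=0, 2 segment(s) drawn

Answer: 4 11 0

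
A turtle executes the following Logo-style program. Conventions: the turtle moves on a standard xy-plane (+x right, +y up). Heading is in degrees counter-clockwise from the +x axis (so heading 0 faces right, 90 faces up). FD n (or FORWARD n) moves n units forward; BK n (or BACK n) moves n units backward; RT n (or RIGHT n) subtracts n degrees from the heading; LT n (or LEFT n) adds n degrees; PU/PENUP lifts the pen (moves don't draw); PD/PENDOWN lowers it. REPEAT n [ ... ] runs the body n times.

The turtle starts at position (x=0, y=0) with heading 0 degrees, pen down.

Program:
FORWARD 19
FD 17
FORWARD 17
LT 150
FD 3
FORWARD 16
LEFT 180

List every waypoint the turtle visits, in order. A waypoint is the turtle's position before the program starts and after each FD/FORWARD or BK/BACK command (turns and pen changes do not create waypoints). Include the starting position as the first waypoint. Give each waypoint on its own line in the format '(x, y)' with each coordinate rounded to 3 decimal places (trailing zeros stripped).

Executing turtle program step by step:
Start: pos=(0,0), heading=0, pen down
FD 19: (0,0) -> (19,0) [heading=0, draw]
FD 17: (19,0) -> (36,0) [heading=0, draw]
FD 17: (36,0) -> (53,0) [heading=0, draw]
LT 150: heading 0 -> 150
FD 3: (53,0) -> (50.402,1.5) [heading=150, draw]
FD 16: (50.402,1.5) -> (36.546,9.5) [heading=150, draw]
LT 180: heading 150 -> 330
Final: pos=(36.546,9.5), heading=330, 5 segment(s) drawn
Waypoints (6 total):
(0, 0)
(19, 0)
(36, 0)
(53, 0)
(50.402, 1.5)
(36.546, 9.5)

Answer: (0, 0)
(19, 0)
(36, 0)
(53, 0)
(50.402, 1.5)
(36.546, 9.5)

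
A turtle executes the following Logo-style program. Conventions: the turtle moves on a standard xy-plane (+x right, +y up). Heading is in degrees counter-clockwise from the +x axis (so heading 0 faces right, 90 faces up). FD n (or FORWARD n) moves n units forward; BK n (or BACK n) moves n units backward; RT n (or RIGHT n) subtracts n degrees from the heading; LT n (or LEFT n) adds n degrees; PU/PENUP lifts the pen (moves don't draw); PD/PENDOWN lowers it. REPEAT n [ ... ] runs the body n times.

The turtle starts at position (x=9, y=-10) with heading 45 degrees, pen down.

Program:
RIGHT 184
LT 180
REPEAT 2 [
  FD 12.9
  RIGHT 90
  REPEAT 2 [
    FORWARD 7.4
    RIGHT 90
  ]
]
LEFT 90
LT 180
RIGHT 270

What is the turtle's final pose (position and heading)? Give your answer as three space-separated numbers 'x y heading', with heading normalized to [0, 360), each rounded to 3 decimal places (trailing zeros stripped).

Executing turtle program step by step:
Start: pos=(9,-10), heading=45, pen down
RT 184: heading 45 -> 221
LT 180: heading 221 -> 41
REPEAT 2 [
  -- iteration 1/2 --
  FD 12.9: (9,-10) -> (18.736,-1.537) [heading=41, draw]
  RT 90: heading 41 -> 311
  REPEAT 2 [
    -- iteration 1/2 --
    FD 7.4: (18.736,-1.537) -> (23.591,-7.122) [heading=311, draw]
    RT 90: heading 311 -> 221
    -- iteration 2/2 --
    FD 7.4: (23.591,-7.122) -> (18.006,-11.977) [heading=221, draw]
    RT 90: heading 221 -> 131
  ]
  -- iteration 2/2 --
  FD 12.9: (18.006,-11.977) -> (9.543,-2.241) [heading=131, draw]
  RT 90: heading 131 -> 41
  REPEAT 2 [
    -- iteration 1/2 --
    FD 7.4: (9.543,-2.241) -> (15.127,2.614) [heading=41, draw]
    RT 90: heading 41 -> 311
    -- iteration 2/2 --
    FD 7.4: (15.127,2.614) -> (19.982,-2.971) [heading=311, draw]
    RT 90: heading 311 -> 221
  ]
]
LT 90: heading 221 -> 311
LT 180: heading 311 -> 131
RT 270: heading 131 -> 221
Final: pos=(19.982,-2.971), heading=221, 6 segment(s) drawn

Answer: 19.982 -2.971 221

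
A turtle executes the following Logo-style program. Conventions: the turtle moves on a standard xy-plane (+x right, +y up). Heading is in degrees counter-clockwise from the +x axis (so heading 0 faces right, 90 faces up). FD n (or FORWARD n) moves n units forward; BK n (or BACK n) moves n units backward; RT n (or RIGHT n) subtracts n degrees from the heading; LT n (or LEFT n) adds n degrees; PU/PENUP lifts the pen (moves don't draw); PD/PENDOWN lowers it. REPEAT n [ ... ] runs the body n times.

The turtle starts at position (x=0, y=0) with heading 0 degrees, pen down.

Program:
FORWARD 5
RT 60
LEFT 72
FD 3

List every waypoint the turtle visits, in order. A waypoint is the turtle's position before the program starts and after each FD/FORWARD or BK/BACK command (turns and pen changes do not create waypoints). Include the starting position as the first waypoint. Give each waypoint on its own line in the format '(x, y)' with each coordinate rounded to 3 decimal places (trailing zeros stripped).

Answer: (0, 0)
(5, 0)
(7.934, 0.624)

Derivation:
Executing turtle program step by step:
Start: pos=(0,0), heading=0, pen down
FD 5: (0,0) -> (5,0) [heading=0, draw]
RT 60: heading 0 -> 300
LT 72: heading 300 -> 12
FD 3: (5,0) -> (7.934,0.624) [heading=12, draw]
Final: pos=(7.934,0.624), heading=12, 2 segment(s) drawn
Waypoints (3 total):
(0, 0)
(5, 0)
(7.934, 0.624)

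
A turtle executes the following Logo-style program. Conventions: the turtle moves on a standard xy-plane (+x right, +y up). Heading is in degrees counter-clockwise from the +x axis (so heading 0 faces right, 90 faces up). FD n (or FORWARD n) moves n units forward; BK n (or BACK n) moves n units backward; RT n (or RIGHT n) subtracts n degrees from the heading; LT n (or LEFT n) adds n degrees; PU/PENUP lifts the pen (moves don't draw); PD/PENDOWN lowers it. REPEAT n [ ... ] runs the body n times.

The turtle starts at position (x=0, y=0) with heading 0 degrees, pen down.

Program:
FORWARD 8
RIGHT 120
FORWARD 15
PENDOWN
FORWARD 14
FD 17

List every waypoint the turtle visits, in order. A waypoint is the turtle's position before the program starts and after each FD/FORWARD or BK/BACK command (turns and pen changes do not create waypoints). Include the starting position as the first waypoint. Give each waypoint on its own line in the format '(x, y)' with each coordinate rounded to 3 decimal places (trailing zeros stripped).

Executing turtle program step by step:
Start: pos=(0,0), heading=0, pen down
FD 8: (0,0) -> (8,0) [heading=0, draw]
RT 120: heading 0 -> 240
FD 15: (8,0) -> (0.5,-12.99) [heading=240, draw]
PD: pen down
FD 14: (0.5,-12.99) -> (-6.5,-25.115) [heading=240, draw]
FD 17: (-6.5,-25.115) -> (-15,-39.837) [heading=240, draw]
Final: pos=(-15,-39.837), heading=240, 4 segment(s) drawn
Waypoints (5 total):
(0, 0)
(8, 0)
(0.5, -12.99)
(-6.5, -25.115)
(-15, -39.837)

Answer: (0, 0)
(8, 0)
(0.5, -12.99)
(-6.5, -25.115)
(-15, -39.837)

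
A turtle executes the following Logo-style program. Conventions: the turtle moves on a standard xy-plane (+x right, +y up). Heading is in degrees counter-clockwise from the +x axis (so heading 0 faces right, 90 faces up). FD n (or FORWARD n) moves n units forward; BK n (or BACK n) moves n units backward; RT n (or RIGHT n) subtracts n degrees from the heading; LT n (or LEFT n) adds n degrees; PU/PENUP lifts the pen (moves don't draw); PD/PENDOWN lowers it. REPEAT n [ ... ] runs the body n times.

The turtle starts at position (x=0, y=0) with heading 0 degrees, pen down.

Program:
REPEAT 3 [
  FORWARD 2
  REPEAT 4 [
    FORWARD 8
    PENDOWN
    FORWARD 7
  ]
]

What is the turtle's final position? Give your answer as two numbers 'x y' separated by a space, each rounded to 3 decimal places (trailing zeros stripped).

Answer: 186 0

Derivation:
Executing turtle program step by step:
Start: pos=(0,0), heading=0, pen down
REPEAT 3 [
  -- iteration 1/3 --
  FD 2: (0,0) -> (2,0) [heading=0, draw]
  REPEAT 4 [
    -- iteration 1/4 --
    FD 8: (2,0) -> (10,0) [heading=0, draw]
    PD: pen down
    FD 7: (10,0) -> (17,0) [heading=0, draw]
    -- iteration 2/4 --
    FD 8: (17,0) -> (25,0) [heading=0, draw]
    PD: pen down
    FD 7: (25,0) -> (32,0) [heading=0, draw]
    -- iteration 3/4 --
    FD 8: (32,0) -> (40,0) [heading=0, draw]
    PD: pen down
    FD 7: (40,0) -> (47,0) [heading=0, draw]
    -- iteration 4/4 --
    FD 8: (47,0) -> (55,0) [heading=0, draw]
    PD: pen down
    FD 7: (55,0) -> (62,0) [heading=0, draw]
  ]
  -- iteration 2/3 --
  FD 2: (62,0) -> (64,0) [heading=0, draw]
  REPEAT 4 [
    -- iteration 1/4 --
    FD 8: (64,0) -> (72,0) [heading=0, draw]
    PD: pen down
    FD 7: (72,0) -> (79,0) [heading=0, draw]
    -- iteration 2/4 --
    FD 8: (79,0) -> (87,0) [heading=0, draw]
    PD: pen down
    FD 7: (87,0) -> (94,0) [heading=0, draw]
    -- iteration 3/4 --
    FD 8: (94,0) -> (102,0) [heading=0, draw]
    PD: pen down
    FD 7: (102,0) -> (109,0) [heading=0, draw]
    -- iteration 4/4 --
    FD 8: (109,0) -> (117,0) [heading=0, draw]
    PD: pen down
    FD 7: (117,0) -> (124,0) [heading=0, draw]
  ]
  -- iteration 3/3 --
  FD 2: (124,0) -> (126,0) [heading=0, draw]
  REPEAT 4 [
    -- iteration 1/4 --
    FD 8: (126,0) -> (134,0) [heading=0, draw]
    PD: pen down
    FD 7: (134,0) -> (141,0) [heading=0, draw]
    -- iteration 2/4 --
    FD 8: (141,0) -> (149,0) [heading=0, draw]
    PD: pen down
    FD 7: (149,0) -> (156,0) [heading=0, draw]
    -- iteration 3/4 --
    FD 8: (156,0) -> (164,0) [heading=0, draw]
    PD: pen down
    FD 7: (164,0) -> (171,0) [heading=0, draw]
    -- iteration 4/4 --
    FD 8: (171,0) -> (179,0) [heading=0, draw]
    PD: pen down
    FD 7: (179,0) -> (186,0) [heading=0, draw]
  ]
]
Final: pos=(186,0), heading=0, 27 segment(s) drawn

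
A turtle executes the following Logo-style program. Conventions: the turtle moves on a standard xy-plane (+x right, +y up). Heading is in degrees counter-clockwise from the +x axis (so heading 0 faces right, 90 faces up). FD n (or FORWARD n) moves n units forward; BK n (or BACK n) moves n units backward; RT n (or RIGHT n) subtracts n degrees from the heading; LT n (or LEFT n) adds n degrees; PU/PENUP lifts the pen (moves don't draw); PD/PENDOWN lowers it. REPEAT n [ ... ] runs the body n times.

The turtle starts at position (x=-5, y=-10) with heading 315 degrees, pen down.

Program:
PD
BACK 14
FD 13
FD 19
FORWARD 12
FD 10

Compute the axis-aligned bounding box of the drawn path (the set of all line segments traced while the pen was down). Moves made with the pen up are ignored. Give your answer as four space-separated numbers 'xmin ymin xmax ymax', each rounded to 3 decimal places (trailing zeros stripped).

Executing turtle program step by step:
Start: pos=(-5,-10), heading=315, pen down
PD: pen down
BK 14: (-5,-10) -> (-14.899,-0.101) [heading=315, draw]
FD 13: (-14.899,-0.101) -> (-5.707,-9.293) [heading=315, draw]
FD 19: (-5.707,-9.293) -> (7.728,-22.728) [heading=315, draw]
FD 12: (7.728,-22.728) -> (16.213,-31.213) [heading=315, draw]
FD 10: (16.213,-31.213) -> (23.284,-38.284) [heading=315, draw]
Final: pos=(23.284,-38.284), heading=315, 5 segment(s) drawn

Segment endpoints: x in {-14.899, -5.707, -5, 7.728, 16.213, 23.284}, y in {-38.284, -31.213, -22.728, -10, -9.293, -0.101}
xmin=-14.899, ymin=-38.284, xmax=23.284, ymax=-0.101

Answer: -14.899 -38.284 23.284 -0.101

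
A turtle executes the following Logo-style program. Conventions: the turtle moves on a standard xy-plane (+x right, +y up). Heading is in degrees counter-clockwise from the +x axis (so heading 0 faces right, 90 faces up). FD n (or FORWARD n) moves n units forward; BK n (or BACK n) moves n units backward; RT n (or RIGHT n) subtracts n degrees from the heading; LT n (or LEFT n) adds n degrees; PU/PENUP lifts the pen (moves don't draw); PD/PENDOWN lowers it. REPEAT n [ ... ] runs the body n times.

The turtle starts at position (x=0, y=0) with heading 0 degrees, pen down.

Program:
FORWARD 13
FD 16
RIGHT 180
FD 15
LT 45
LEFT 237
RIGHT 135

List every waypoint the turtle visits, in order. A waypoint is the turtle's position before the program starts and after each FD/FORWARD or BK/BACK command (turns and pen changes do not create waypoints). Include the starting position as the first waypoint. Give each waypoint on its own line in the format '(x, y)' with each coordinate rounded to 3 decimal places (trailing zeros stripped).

Executing turtle program step by step:
Start: pos=(0,0), heading=0, pen down
FD 13: (0,0) -> (13,0) [heading=0, draw]
FD 16: (13,0) -> (29,0) [heading=0, draw]
RT 180: heading 0 -> 180
FD 15: (29,0) -> (14,0) [heading=180, draw]
LT 45: heading 180 -> 225
LT 237: heading 225 -> 102
RT 135: heading 102 -> 327
Final: pos=(14,0), heading=327, 3 segment(s) drawn
Waypoints (4 total):
(0, 0)
(13, 0)
(29, 0)
(14, 0)

Answer: (0, 0)
(13, 0)
(29, 0)
(14, 0)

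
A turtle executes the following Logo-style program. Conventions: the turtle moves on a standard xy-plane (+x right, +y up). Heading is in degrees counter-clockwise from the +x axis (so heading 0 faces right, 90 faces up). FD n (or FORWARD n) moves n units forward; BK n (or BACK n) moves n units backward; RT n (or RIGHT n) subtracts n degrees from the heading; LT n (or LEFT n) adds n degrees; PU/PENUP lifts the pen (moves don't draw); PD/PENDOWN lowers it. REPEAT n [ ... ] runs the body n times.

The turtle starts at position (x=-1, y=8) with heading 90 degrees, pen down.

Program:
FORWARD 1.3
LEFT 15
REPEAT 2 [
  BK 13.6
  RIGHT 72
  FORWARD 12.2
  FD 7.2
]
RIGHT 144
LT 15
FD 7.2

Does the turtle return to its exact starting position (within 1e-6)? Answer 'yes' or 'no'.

Answer: no

Derivation:
Executing turtle program step by step:
Start: pos=(-1,8), heading=90, pen down
FD 1.3: (-1,8) -> (-1,9.3) [heading=90, draw]
LT 15: heading 90 -> 105
REPEAT 2 [
  -- iteration 1/2 --
  BK 13.6: (-1,9.3) -> (2.52,-3.837) [heading=105, draw]
  RT 72: heading 105 -> 33
  FD 12.2: (2.52,-3.837) -> (12.752,2.808) [heading=33, draw]
  FD 7.2: (12.752,2.808) -> (18.79,6.729) [heading=33, draw]
  -- iteration 2/2 --
  BK 13.6: (18.79,6.729) -> (7.384,-0.678) [heading=33, draw]
  RT 72: heading 33 -> 321
  FD 12.2: (7.384,-0.678) -> (16.865,-8.355) [heading=321, draw]
  FD 7.2: (16.865,-8.355) -> (22.461,-12.887) [heading=321, draw]
]
RT 144: heading 321 -> 177
LT 15: heading 177 -> 192
FD 7.2: (22.461,-12.887) -> (15.418,-14.383) [heading=192, draw]
Final: pos=(15.418,-14.383), heading=192, 8 segment(s) drawn

Start position: (-1, 8)
Final position: (15.418, -14.383)
Distance = 27.759; >= 1e-6 -> NOT closed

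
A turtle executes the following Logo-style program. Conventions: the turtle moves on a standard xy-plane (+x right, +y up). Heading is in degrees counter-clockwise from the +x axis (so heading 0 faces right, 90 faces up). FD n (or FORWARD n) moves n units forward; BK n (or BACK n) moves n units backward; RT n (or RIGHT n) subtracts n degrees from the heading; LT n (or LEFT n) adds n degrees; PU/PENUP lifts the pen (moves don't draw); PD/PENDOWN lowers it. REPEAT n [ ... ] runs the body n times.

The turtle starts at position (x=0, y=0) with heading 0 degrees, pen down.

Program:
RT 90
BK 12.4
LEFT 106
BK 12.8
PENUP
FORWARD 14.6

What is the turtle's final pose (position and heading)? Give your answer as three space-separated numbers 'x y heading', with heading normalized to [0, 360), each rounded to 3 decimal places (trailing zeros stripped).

Executing turtle program step by step:
Start: pos=(0,0), heading=0, pen down
RT 90: heading 0 -> 270
BK 12.4: (0,0) -> (0,12.4) [heading=270, draw]
LT 106: heading 270 -> 16
BK 12.8: (0,12.4) -> (-12.304,8.872) [heading=16, draw]
PU: pen up
FD 14.6: (-12.304,8.872) -> (1.73,12.896) [heading=16, move]
Final: pos=(1.73,12.896), heading=16, 2 segment(s) drawn

Answer: 1.73 12.896 16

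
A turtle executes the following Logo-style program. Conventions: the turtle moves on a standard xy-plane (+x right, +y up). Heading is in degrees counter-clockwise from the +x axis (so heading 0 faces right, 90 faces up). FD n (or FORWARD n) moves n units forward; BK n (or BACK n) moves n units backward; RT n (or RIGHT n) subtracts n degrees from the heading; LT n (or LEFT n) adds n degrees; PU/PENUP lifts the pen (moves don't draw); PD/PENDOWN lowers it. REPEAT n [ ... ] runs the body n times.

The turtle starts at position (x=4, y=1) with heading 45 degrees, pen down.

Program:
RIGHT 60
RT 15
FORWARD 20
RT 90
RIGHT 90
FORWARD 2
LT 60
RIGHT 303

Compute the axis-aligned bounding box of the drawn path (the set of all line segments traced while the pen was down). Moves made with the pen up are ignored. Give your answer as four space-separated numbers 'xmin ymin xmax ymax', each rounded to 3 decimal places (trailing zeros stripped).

Answer: 4 -9 21.321 1

Derivation:
Executing turtle program step by step:
Start: pos=(4,1), heading=45, pen down
RT 60: heading 45 -> 345
RT 15: heading 345 -> 330
FD 20: (4,1) -> (21.321,-9) [heading=330, draw]
RT 90: heading 330 -> 240
RT 90: heading 240 -> 150
FD 2: (21.321,-9) -> (19.588,-8) [heading=150, draw]
LT 60: heading 150 -> 210
RT 303: heading 210 -> 267
Final: pos=(19.588,-8), heading=267, 2 segment(s) drawn

Segment endpoints: x in {4, 19.588, 21.321}, y in {-9, -8, 1}
xmin=4, ymin=-9, xmax=21.321, ymax=1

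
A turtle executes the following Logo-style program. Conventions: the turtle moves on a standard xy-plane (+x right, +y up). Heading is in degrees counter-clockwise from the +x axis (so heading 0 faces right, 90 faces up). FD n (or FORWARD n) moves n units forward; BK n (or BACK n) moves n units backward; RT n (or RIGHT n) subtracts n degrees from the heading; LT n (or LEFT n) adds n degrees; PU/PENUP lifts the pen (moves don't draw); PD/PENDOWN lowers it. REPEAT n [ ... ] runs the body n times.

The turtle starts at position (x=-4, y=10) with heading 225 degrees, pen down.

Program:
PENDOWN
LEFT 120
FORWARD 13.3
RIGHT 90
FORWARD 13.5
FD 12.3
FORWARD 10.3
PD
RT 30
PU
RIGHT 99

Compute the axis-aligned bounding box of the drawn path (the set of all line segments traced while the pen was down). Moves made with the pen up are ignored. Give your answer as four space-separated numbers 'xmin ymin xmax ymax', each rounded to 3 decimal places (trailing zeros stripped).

Answer: -4 -28.312 8.847 10

Derivation:
Executing turtle program step by step:
Start: pos=(-4,10), heading=225, pen down
PD: pen down
LT 120: heading 225 -> 345
FD 13.3: (-4,10) -> (8.847,6.558) [heading=345, draw]
RT 90: heading 345 -> 255
FD 13.5: (8.847,6.558) -> (5.353,-6.482) [heading=255, draw]
FD 12.3: (5.353,-6.482) -> (2.169,-18.363) [heading=255, draw]
FD 10.3: (2.169,-18.363) -> (-0.497,-28.312) [heading=255, draw]
PD: pen down
RT 30: heading 255 -> 225
PU: pen up
RT 99: heading 225 -> 126
Final: pos=(-0.497,-28.312), heading=126, 4 segment(s) drawn

Segment endpoints: x in {-4, -0.497, 2.169, 5.353, 8.847}, y in {-28.312, -18.363, -6.482, 6.558, 10}
xmin=-4, ymin=-28.312, xmax=8.847, ymax=10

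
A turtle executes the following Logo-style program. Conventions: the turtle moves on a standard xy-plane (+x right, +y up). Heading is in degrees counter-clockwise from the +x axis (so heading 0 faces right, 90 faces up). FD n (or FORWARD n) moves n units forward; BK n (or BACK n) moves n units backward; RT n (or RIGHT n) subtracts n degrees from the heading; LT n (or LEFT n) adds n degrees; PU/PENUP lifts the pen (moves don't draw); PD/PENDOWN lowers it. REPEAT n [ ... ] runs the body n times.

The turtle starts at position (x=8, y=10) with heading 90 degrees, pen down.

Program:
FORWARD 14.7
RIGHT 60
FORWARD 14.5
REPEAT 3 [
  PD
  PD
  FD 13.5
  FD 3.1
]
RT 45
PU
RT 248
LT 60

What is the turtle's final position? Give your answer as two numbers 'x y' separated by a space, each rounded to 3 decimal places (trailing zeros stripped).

Answer: 63.685 56.85

Derivation:
Executing turtle program step by step:
Start: pos=(8,10), heading=90, pen down
FD 14.7: (8,10) -> (8,24.7) [heading=90, draw]
RT 60: heading 90 -> 30
FD 14.5: (8,24.7) -> (20.557,31.95) [heading=30, draw]
REPEAT 3 [
  -- iteration 1/3 --
  PD: pen down
  PD: pen down
  FD 13.5: (20.557,31.95) -> (32.249,38.7) [heading=30, draw]
  FD 3.1: (32.249,38.7) -> (34.933,40.25) [heading=30, draw]
  -- iteration 2/3 --
  PD: pen down
  PD: pen down
  FD 13.5: (34.933,40.25) -> (46.625,47) [heading=30, draw]
  FD 3.1: (46.625,47) -> (49.309,48.55) [heading=30, draw]
  -- iteration 3/3 --
  PD: pen down
  PD: pen down
  FD 13.5: (49.309,48.55) -> (61.001,55.3) [heading=30, draw]
  FD 3.1: (61.001,55.3) -> (63.685,56.85) [heading=30, draw]
]
RT 45: heading 30 -> 345
PU: pen up
RT 248: heading 345 -> 97
LT 60: heading 97 -> 157
Final: pos=(63.685,56.85), heading=157, 8 segment(s) drawn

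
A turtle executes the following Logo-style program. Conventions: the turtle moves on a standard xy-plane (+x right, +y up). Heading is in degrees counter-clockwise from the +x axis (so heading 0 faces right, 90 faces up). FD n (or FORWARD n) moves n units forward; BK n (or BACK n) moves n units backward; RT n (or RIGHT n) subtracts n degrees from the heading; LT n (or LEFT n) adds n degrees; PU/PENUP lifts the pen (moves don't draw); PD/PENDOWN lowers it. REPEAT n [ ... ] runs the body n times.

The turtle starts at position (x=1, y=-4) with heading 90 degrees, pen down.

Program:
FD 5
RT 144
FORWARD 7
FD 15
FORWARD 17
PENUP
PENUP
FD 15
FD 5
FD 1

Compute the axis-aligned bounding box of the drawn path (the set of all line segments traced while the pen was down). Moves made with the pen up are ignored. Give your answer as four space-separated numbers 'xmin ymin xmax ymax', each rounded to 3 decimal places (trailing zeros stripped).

Executing turtle program step by step:
Start: pos=(1,-4), heading=90, pen down
FD 5: (1,-4) -> (1,1) [heading=90, draw]
RT 144: heading 90 -> 306
FD 7: (1,1) -> (5.114,-4.663) [heading=306, draw]
FD 15: (5.114,-4.663) -> (13.931,-16.798) [heading=306, draw]
FD 17: (13.931,-16.798) -> (23.924,-30.552) [heading=306, draw]
PU: pen up
PU: pen up
FD 15: (23.924,-30.552) -> (32.74,-42.687) [heading=306, move]
FD 5: (32.74,-42.687) -> (35.679,-46.732) [heading=306, move]
FD 1: (35.679,-46.732) -> (36.267,-47.541) [heading=306, move]
Final: pos=(36.267,-47.541), heading=306, 4 segment(s) drawn

Segment endpoints: x in {1, 1, 5.114, 13.931, 23.924}, y in {-30.552, -16.798, -4.663, -4, 1}
xmin=1, ymin=-30.552, xmax=23.924, ymax=1

Answer: 1 -30.552 23.924 1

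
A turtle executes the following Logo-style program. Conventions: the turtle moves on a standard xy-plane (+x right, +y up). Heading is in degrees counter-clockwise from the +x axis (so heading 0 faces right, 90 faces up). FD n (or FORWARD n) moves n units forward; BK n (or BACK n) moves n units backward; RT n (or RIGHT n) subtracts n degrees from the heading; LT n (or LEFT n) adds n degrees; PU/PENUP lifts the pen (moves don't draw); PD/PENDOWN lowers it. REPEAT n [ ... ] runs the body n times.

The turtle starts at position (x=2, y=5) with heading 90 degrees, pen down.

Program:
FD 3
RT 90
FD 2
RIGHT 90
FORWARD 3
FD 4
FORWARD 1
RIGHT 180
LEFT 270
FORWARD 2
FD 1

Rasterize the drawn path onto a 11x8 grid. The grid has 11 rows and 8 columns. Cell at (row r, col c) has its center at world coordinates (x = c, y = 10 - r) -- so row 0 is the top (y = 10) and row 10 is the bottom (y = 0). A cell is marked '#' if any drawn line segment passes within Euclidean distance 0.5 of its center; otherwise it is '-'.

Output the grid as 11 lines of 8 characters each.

Answer: --------
--------
--###---
--#-#---
--#-#---
--#-#---
----#---
----#---
----#---
----#---
----####

Derivation:
Segment 0: (2,5) -> (2,8)
Segment 1: (2,8) -> (4,8)
Segment 2: (4,8) -> (4,5)
Segment 3: (4,5) -> (4,1)
Segment 4: (4,1) -> (4,0)
Segment 5: (4,0) -> (6,0)
Segment 6: (6,0) -> (7,0)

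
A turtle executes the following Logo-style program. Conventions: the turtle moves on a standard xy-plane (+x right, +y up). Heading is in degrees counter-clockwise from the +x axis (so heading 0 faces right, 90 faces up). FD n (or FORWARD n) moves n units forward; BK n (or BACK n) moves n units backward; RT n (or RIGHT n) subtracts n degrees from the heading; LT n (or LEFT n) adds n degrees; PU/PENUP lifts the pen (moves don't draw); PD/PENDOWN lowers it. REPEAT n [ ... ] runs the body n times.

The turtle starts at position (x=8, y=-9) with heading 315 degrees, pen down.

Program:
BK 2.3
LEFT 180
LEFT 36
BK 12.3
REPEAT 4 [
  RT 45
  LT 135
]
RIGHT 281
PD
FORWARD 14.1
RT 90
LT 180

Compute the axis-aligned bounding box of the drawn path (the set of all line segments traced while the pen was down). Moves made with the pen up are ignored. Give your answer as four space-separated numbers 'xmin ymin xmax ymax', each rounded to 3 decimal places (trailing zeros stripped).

Answer: 6.374 -22.547 18.522 -7.374

Derivation:
Executing turtle program step by step:
Start: pos=(8,-9), heading=315, pen down
BK 2.3: (8,-9) -> (6.374,-7.374) [heading=315, draw]
LT 180: heading 315 -> 135
LT 36: heading 135 -> 171
BK 12.3: (6.374,-7.374) -> (18.522,-9.298) [heading=171, draw]
REPEAT 4 [
  -- iteration 1/4 --
  RT 45: heading 171 -> 126
  LT 135: heading 126 -> 261
  -- iteration 2/4 --
  RT 45: heading 261 -> 216
  LT 135: heading 216 -> 351
  -- iteration 3/4 --
  RT 45: heading 351 -> 306
  LT 135: heading 306 -> 81
  -- iteration 4/4 --
  RT 45: heading 81 -> 36
  LT 135: heading 36 -> 171
]
RT 281: heading 171 -> 250
PD: pen down
FD 14.1: (18.522,-9.298) -> (13.7,-22.547) [heading=250, draw]
RT 90: heading 250 -> 160
LT 180: heading 160 -> 340
Final: pos=(13.7,-22.547), heading=340, 3 segment(s) drawn

Segment endpoints: x in {6.374, 8, 13.7, 18.522}, y in {-22.547, -9.298, -9, -7.374}
xmin=6.374, ymin=-22.547, xmax=18.522, ymax=-7.374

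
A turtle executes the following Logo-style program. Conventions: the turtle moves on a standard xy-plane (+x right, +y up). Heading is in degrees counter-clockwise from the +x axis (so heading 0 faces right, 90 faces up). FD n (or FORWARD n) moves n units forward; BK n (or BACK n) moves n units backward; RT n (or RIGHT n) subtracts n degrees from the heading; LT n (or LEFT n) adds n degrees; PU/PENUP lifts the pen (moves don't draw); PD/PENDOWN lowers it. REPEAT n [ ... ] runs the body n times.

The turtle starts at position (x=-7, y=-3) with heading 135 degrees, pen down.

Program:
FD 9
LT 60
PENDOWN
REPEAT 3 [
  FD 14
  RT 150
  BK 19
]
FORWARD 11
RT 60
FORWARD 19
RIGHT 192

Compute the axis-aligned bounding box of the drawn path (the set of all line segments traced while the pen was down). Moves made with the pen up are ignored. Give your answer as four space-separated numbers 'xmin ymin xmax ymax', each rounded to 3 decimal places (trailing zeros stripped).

Executing turtle program step by step:
Start: pos=(-7,-3), heading=135, pen down
FD 9: (-7,-3) -> (-13.364,3.364) [heading=135, draw]
LT 60: heading 135 -> 195
PD: pen down
REPEAT 3 [
  -- iteration 1/3 --
  FD 14: (-13.364,3.364) -> (-26.887,-0.26) [heading=195, draw]
  RT 150: heading 195 -> 45
  BK 19: (-26.887,-0.26) -> (-40.322,-13.695) [heading=45, draw]
  -- iteration 2/3 --
  FD 14: (-40.322,-13.695) -> (-30.422,-3.795) [heading=45, draw]
  RT 150: heading 45 -> 255
  BK 19: (-30.422,-3.795) -> (-25.505,14.558) [heading=255, draw]
  -- iteration 3/3 --
  FD 14: (-25.505,14.558) -> (-29.128,1.035) [heading=255, draw]
  RT 150: heading 255 -> 105
  BK 19: (-29.128,1.035) -> (-24.211,-17.318) [heading=105, draw]
]
FD 11: (-24.211,-17.318) -> (-27.058,-6.693) [heading=105, draw]
RT 60: heading 105 -> 45
FD 19: (-27.058,-6.693) -> (-13.623,6.742) [heading=45, draw]
RT 192: heading 45 -> 213
Final: pos=(-13.623,6.742), heading=213, 9 segment(s) drawn

Segment endpoints: x in {-40.322, -30.422, -29.128, -27.058, -26.887, -25.505, -24.211, -13.623, -13.364, -7}, y in {-17.318, -13.695, -6.693, -3.795, -3, -0.26, 1.035, 3.364, 6.742, 14.558}
xmin=-40.322, ymin=-17.318, xmax=-7, ymax=14.558

Answer: -40.322 -17.318 -7 14.558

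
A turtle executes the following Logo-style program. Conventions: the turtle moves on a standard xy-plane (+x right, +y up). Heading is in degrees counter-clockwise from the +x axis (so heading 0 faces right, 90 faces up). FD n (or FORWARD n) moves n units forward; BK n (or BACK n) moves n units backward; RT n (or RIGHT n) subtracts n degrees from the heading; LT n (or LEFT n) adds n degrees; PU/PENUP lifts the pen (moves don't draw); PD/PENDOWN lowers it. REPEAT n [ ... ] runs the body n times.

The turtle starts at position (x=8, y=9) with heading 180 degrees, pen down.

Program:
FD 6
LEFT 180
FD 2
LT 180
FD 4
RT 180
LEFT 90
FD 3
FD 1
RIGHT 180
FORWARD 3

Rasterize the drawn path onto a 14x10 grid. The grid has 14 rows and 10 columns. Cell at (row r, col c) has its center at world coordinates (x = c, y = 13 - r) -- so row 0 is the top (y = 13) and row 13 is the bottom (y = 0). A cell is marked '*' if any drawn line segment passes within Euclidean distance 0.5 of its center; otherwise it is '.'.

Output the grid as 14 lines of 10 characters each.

Answer: *.........
*.........
*.........
*.........
*********.
..........
..........
..........
..........
..........
..........
..........
..........
..........

Derivation:
Segment 0: (8,9) -> (2,9)
Segment 1: (2,9) -> (4,9)
Segment 2: (4,9) -> (0,9)
Segment 3: (0,9) -> (0,12)
Segment 4: (0,12) -> (0,13)
Segment 5: (0,13) -> (0,10)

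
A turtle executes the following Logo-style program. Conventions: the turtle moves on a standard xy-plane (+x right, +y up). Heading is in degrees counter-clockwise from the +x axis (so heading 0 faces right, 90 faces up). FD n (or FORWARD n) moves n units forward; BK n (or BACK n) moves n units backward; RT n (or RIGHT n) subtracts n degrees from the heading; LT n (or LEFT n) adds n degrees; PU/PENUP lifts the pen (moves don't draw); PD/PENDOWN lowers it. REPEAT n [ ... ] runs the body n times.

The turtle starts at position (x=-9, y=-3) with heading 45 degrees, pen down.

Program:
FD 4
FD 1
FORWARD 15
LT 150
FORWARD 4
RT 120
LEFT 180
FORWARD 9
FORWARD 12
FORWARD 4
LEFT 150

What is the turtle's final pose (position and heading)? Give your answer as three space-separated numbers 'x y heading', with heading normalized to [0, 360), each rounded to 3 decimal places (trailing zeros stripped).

Executing turtle program step by step:
Start: pos=(-9,-3), heading=45, pen down
FD 4: (-9,-3) -> (-6.172,-0.172) [heading=45, draw]
FD 1: (-6.172,-0.172) -> (-5.464,0.536) [heading=45, draw]
FD 15: (-5.464,0.536) -> (5.142,11.142) [heading=45, draw]
LT 150: heading 45 -> 195
FD 4: (5.142,11.142) -> (1.278,10.107) [heading=195, draw]
RT 120: heading 195 -> 75
LT 180: heading 75 -> 255
FD 9: (1.278,10.107) -> (-1.051,1.414) [heading=255, draw]
FD 12: (-1.051,1.414) -> (-4.157,-10.178) [heading=255, draw]
FD 4: (-4.157,-10.178) -> (-5.192,-14.041) [heading=255, draw]
LT 150: heading 255 -> 45
Final: pos=(-5.192,-14.041), heading=45, 7 segment(s) drawn

Answer: -5.192 -14.041 45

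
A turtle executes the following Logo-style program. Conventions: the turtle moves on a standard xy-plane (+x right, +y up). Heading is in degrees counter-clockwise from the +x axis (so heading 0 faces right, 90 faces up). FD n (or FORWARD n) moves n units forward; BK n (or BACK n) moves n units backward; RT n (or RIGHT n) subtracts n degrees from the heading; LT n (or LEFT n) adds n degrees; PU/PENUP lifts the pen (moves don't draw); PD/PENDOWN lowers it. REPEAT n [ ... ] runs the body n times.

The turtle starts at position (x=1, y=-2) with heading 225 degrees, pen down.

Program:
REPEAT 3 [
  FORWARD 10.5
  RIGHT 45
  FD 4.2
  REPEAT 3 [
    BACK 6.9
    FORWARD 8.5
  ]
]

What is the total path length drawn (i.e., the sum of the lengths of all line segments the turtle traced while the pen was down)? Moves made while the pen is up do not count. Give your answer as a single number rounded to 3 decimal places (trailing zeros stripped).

Executing turtle program step by step:
Start: pos=(1,-2), heading=225, pen down
REPEAT 3 [
  -- iteration 1/3 --
  FD 10.5: (1,-2) -> (-6.425,-9.425) [heading=225, draw]
  RT 45: heading 225 -> 180
  FD 4.2: (-6.425,-9.425) -> (-10.625,-9.425) [heading=180, draw]
  REPEAT 3 [
    -- iteration 1/3 --
    BK 6.9: (-10.625,-9.425) -> (-3.725,-9.425) [heading=180, draw]
    FD 8.5: (-3.725,-9.425) -> (-12.225,-9.425) [heading=180, draw]
    -- iteration 2/3 --
    BK 6.9: (-12.225,-9.425) -> (-5.325,-9.425) [heading=180, draw]
    FD 8.5: (-5.325,-9.425) -> (-13.825,-9.425) [heading=180, draw]
    -- iteration 3/3 --
    BK 6.9: (-13.825,-9.425) -> (-6.925,-9.425) [heading=180, draw]
    FD 8.5: (-6.925,-9.425) -> (-15.425,-9.425) [heading=180, draw]
  ]
  -- iteration 2/3 --
  FD 10.5: (-15.425,-9.425) -> (-25.925,-9.425) [heading=180, draw]
  RT 45: heading 180 -> 135
  FD 4.2: (-25.925,-9.425) -> (-28.894,-6.455) [heading=135, draw]
  REPEAT 3 [
    -- iteration 1/3 --
    BK 6.9: (-28.894,-6.455) -> (-24.015,-11.334) [heading=135, draw]
    FD 8.5: (-24.015,-11.334) -> (-30.026,-5.323) [heading=135, draw]
    -- iteration 2/3 --
    BK 6.9: (-30.026,-5.323) -> (-25.147,-10.202) [heading=135, draw]
    FD 8.5: (-25.147,-10.202) -> (-31.157,-4.192) [heading=135, draw]
    -- iteration 3/3 --
    BK 6.9: (-31.157,-4.192) -> (-26.278,-9.071) [heading=135, draw]
    FD 8.5: (-26.278,-9.071) -> (-32.289,-3.061) [heading=135, draw]
  ]
  -- iteration 3/3 --
  FD 10.5: (-32.289,-3.061) -> (-39.713,4.364) [heading=135, draw]
  RT 45: heading 135 -> 90
  FD 4.2: (-39.713,4.364) -> (-39.713,8.564) [heading=90, draw]
  REPEAT 3 [
    -- iteration 1/3 --
    BK 6.9: (-39.713,8.564) -> (-39.713,1.664) [heading=90, draw]
    FD 8.5: (-39.713,1.664) -> (-39.713,10.164) [heading=90, draw]
    -- iteration 2/3 --
    BK 6.9: (-39.713,10.164) -> (-39.713,3.264) [heading=90, draw]
    FD 8.5: (-39.713,3.264) -> (-39.713,11.764) [heading=90, draw]
    -- iteration 3/3 --
    BK 6.9: (-39.713,11.764) -> (-39.713,4.864) [heading=90, draw]
    FD 8.5: (-39.713,4.864) -> (-39.713,13.364) [heading=90, draw]
  ]
]
Final: pos=(-39.713,13.364), heading=90, 24 segment(s) drawn

Segment lengths:
  seg 1: (1,-2) -> (-6.425,-9.425), length = 10.5
  seg 2: (-6.425,-9.425) -> (-10.625,-9.425), length = 4.2
  seg 3: (-10.625,-9.425) -> (-3.725,-9.425), length = 6.9
  seg 4: (-3.725,-9.425) -> (-12.225,-9.425), length = 8.5
  seg 5: (-12.225,-9.425) -> (-5.325,-9.425), length = 6.9
  seg 6: (-5.325,-9.425) -> (-13.825,-9.425), length = 8.5
  seg 7: (-13.825,-9.425) -> (-6.925,-9.425), length = 6.9
  seg 8: (-6.925,-9.425) -> (-15.425,-9.425), length = 8.5
  seg 9: (-15.425,-9.425) -> (-25.925,-9.425), length = 10.5
  seg 10: (-25.925,-9.425) -> (-28.894,-6.455), length = 4.2
  seg 11: (-28.894,-6.455) -> (-24.015,-11.334), length = 6.9
  seg 12: (-24.015,-11.334) -> (-30.026,-5.323), length = 8.5
  seg 13: (-30.026,-5.323) -> (-25.147,-10.202), length = 6.9
  seg 14: (-25.147,-10.202) -> (-31.157,-4.192), length = 8.5
  seg 15: (-31.157,-4.192) -> (-26.278,-9.071), length = 6.9
  seg 16: (-26.278,-9.071) -> (-32.289,-3.061), length = 8.5
  seg 17: (-32.289,-3.061) -> (-39.713,4.364), length = 10.5
  seg 18: (-39.713,4.364) -> (-39.713,8.564), length = 4.2
  seg 19: (-39.713,8.564) -> (-39.713,1.664), length = 6.9
  seg 20: (-39.713,1.664) -> (-39.713,10.164), length = 8.5
  seg 21: (-39.713,10.164) -> (-39.713,3.264), length = 6.9
  seg 22: (-39.713,3.264) -> (-39.713,11.764), length = 8.5
  seg 23: (-39.713,11.764) -> (-39.713,4.864), length = 6.9
  seg 24: (-39.713,4.864) -> (-39.713,13.364), length = 8.5
Total = 182.7

Answer: 182.7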